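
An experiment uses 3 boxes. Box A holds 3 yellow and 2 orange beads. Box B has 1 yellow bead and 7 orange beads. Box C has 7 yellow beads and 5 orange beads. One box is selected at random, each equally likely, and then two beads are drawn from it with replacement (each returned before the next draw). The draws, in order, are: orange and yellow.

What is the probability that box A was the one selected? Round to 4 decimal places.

Under each hypothesis, the probability of the observed sequence is: P(data | box A) = (2/5)(3/5) = 0.24; P(data | box B) = (7/8)(1/8) = 0.10938; P(data | box C) = (5/12)(7/12) = 0.24306.
Multiplying each by its prior: 1/3 · 0.24 = 0.08, 1/3 · 0.10938 = 0.036458, 1/3 · 0.24306 = 0.081019; summing to 0.19748.
Therefore the posterior P(box A | data) = (0.08) / (0.19748) = 0.40511.

0.4051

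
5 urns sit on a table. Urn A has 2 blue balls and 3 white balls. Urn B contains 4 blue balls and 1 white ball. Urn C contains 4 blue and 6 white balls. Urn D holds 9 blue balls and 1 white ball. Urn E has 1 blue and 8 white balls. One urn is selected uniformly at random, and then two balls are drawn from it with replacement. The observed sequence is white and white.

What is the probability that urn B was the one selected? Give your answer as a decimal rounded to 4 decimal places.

Compute the likelihood of the observed sequence for each case: P(data | urn A) = (3/5)(3/5) = 0.36; P(data | urn B) = (1/5)(1/5) = 0.04; P(data | urn C) = (6/10)(6/10) = 0.36; P(data | urn D) = (1/10)(1/10) = 0.01; P(data | urn E) = (8/9)(8/9) = 0.79012.
Multiplying each by its prior: 1/5 · 0.36 = 0.072, 1/5 · 0.04 = 0.008, 1/5 · 0.36 = 0.072, 1/5 · 0.01 = 0.002, 1/5 · 0.79012 = 0.15802; summing to 0.31202.
Therefore the posterior P(urn B | data) = (0.008) / (0.31202) = 0.025639.

0.0256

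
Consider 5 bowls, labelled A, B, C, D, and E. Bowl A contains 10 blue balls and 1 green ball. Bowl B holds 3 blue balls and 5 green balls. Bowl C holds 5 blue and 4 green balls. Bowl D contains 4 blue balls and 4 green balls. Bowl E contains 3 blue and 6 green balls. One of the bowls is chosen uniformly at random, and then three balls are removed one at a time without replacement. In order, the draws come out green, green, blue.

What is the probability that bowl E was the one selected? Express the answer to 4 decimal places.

For each hypothesis, P(data | H) works out to: P(data | bowl A) = (1/11)(0/10) = 0; P(data | bowl B) = (5/8)(4/7)(3/6) = 5/28; P(data | bowl C) = (4/9)(3/8)(5/7) = 5/42; P(data | bowl D) = (4/8)(3/7)(4/6) = 1/7; P(data | bowl E) = (6/9)(5/8)(3/7) = 5/28.
Weighting by the prior gives 1/5 · 0 = 0, 1/5 · 5/28 = 1/28, 1/5 · 5/42 = 1/42, 1/5 · 1/7 = 1/35, 1/5 · 5/28 = 1/28; with total 13/105.
By Bayes' rule, P(bowl E | data) = (1/28) / (13/105) = 15/52.

0.2885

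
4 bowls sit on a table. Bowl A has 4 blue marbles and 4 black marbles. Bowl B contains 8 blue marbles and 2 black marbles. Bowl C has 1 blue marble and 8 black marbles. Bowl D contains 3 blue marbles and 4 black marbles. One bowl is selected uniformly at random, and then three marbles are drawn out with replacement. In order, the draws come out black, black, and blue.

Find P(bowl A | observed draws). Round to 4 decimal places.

0.3249

Compute the likelihood of the observed sequence for each case: P(data | bowl A) = (4/8)(4/8)(4/8) = 0.125; P(data | bowl B) = (2/10)(2/10)(8/10) = 0.032; P(data | bowl C) = (8/9)(8/9)(1/9) = 0.087791; P(data | bowl D) = (4/7)(4/7)(3/7) = 0.13994.
Weighting by the prior gives 1/4 · 0.125 = 0.03125, 1/4 · 0.032 = 0.008, 1/4 · 0.087791 = 0.021948, 1/4 · 0.13994 = 0.034985; with total 0.096183.
By Bayes' rule, P(bowl A | data) = (0.03125) / (0.096183) = 0.3249.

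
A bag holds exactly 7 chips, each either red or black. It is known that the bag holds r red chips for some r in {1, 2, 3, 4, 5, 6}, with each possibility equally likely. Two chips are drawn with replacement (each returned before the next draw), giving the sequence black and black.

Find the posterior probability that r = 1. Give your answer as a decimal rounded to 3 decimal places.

0.396

For each hypothesis, P(data | H) works out to: P(data | r = 1) = (6/7)(6/7) = 36/49; P(data | r = 2) = (5/7)(5/7) = 25/49; P(data | r = 3) = (4/7)(4/7) = 16/49; P(data | r = 4) = (3/7)(3/7) = 9/49; P(data | r = 5) = (2/7)(2/7) = 4/49; P(data | r = 6) = (1/7)(1/7) = 1/49.
The prior-weighted likelihoods are 1/6 · 36/49 = 6/49, 1/6 · 25/49 = 25/294, 1/6 · 16/49 = 8/147, 1/6 · 9/49 = 3/98, 1/6 · 4/49 = 2/147, 1/6 · 1/49 = 1/294; with total 13/42.
Therefore the posterior P(r = 1 | data) = (6/49) / (13/42) = 36/91.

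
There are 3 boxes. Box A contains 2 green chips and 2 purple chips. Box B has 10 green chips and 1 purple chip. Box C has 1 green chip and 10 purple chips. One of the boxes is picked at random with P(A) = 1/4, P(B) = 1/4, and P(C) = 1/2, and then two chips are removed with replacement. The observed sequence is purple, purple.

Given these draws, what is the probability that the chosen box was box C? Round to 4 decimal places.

0.8649

The likelihood of the observed sequence under each hypothesis: P(data | box A) = (2/4)(2/4) = 0.25; P(data | box B) = (1/11)(1/11) = 0.0082645; P(data | box C) = (10/11)(10/11) = 0.82645.
The prior-weighted likelihoods are 1/4 · 0.25 = 0.0625, 1/4 · 0.0082645 = 0.0020661, 1/2 · 0.82645 = 0.41322; with total 0.47779.
Hence P(box C | data) = (0.41322) / (0.47779) = 0.86486.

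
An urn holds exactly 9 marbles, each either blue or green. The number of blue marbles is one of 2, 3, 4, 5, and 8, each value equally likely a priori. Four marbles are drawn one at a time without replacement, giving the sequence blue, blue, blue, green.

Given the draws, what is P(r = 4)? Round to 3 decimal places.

0.164

Compute the likelihood of the observed sequence for each case: P(data | r = 2) = (2/9)(1/8)(0/7) = 0; P(data | r = 3) = (3/9)(2/8)(1/7)(6/6) = 0.011905; P(data | r = 4) = (4/9)(3/8)(2/7)(5/6) = 0.039683; P(data | r = 5) = (5/9)(4/8)(3/7)(4/6) = 0.079365; P(data | r = 8) = (8/9)(7/8)(6/7)(1/6) = 0.11111.
Multiplying each by its prior: 1/5 · 0 = 0, 1/5 · 0.011905 = 0.002381, 1/5 · 0.039683 = 0.0079365, 1/5 · 0.079365 = 0.015873, 1/5 · 0.11111 = 0.022222; these sum to 0.048413.
So P(r = 4 | data) = (0.0079365) / (0.048413) = 0.16393.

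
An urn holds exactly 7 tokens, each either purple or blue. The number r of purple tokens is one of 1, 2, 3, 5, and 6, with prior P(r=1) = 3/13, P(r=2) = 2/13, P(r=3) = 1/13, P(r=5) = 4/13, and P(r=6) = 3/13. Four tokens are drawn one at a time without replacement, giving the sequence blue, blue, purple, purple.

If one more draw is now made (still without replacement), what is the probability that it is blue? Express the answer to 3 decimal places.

For each hypothesis, P(data | H) works out to: P(data | r = 1) = (6/7)(5/6)(1/5)(0/4) = 0; P(data | r = 2) = (5/7)(4/6)(2/5)(1/4) = 1/21; P(data | r = 3) = (4/7)(3/6)(3/5)(2/4) = 3/35; P(data | r = 5) = (2/7)(1/6)(5/5)(4/4) = 1/21; P(data | r = 6) = (1/7)(0/6) = 0.
Weighting by the prior gives 3/13 · 0 = 0, 2/13 · 1/21 = 2/273, 1/13 · 3/35 = 3/455, 4/13 · 1/21 = 4/273, 3/13 · 0 = 0; these sum to 1/35.
Normalising, the posterior is P(r = 1 | data) = 0, P(r = 2 | data) = 10/39, P(r = 3 | data) = 3/13, P(r = 5 | data) = 20/39, P(r = 6 | data) = 0.
So P(blue next | data) = Σ P(blue next | H) P(H | data) = (1)(10/39) + (2/3)(3/13) + (0)(20/39) = 16/39.

0.410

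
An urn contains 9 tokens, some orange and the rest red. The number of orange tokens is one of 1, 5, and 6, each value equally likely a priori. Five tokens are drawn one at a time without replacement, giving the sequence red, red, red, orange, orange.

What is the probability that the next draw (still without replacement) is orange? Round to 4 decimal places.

0.8182

The likelihood of the observed sequence under each hypothesis: P(data | r = 1) = (8/9)(7/8)(6/7)(1/6)(0/5) = 0; P(data | r = 5) = (4/9)(3/8)(2/7)(5/6)(4/5) = 2/63; P(data | r = 6) = (3/9)(2/8)(1/7)(6/6)(5/5) = 1/84.
Weighting by the prior gives 1/3 · 0 = 0, 1/3 · 2/63 = 2/189, 1/3 · 1/84 = 1/252; summing to 11/756.
Dividing through by the total gives posterior P(r = 1 | data) = 0, P(r = 5 | data) = 8/11, P(r = 6 | data) = 3/11.
So P(orange next | data) = Σ P(orange next | H) P(H | data) = (3/4)(8/11) + (1)(3/11) = 9/11.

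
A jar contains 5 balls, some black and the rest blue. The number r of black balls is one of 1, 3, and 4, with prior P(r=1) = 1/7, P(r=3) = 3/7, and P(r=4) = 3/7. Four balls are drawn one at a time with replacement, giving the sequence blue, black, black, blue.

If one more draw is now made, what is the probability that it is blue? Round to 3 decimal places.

0.381

The likelihood of the observed sequence under each hypothesis: P(data | r = 1) = (4/5)(1/5)(1/5)(4/5) = 0.0256; P(data | r = 3) = (2/5)(3/5)(3/5)(2/5) = 0.0576; P(data | r = 4) = (1/5)(4/5)(4/5)(1/5) = 0.0256.
The prior-weighted likelihoods are 1/7 · 0.0256 = 0.0036571, 3/7 · 0.0576 = 0.024686, 3/7 · 0.0256 = 0.010971; with total 0.039314.
Normalising, the posterior is P(r = 1 | data) = 0.093023, P(r = 3 | data) = 0.62791, P(r = 4 | data) = 0.27907.
So P(blue next | data) = Σ P(blue next | H) P(H | data) = (4/5)(0.093023) + (2/5)(0.62791) + (1/5)(0.27907) = 0.3814.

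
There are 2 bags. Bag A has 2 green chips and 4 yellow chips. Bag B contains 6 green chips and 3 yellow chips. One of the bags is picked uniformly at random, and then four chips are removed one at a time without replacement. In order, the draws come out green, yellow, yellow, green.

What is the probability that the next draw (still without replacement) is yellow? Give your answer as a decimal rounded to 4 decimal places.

Under each hypothesis, the probability of the observed sequence is: P(data | bag A) = (2/6)(4/5)(3/4)(1/3) = 1/15; P(data | bag B) = (6/9)(3/8)(2/7)(5/6) = 5/84.
The prior-weighted likelihoods are 1/2 · 1/15 = 1/30, 1/2 · 5/84 = 5/168; with total 53/840.
Dividing through by the total gives posterior P(bag A | data) = 28/53, P(bag B | data) = 25/53.
The predictive probability is P(yellow next | data) = (1)(28/53) + (1/5)(25/53) = 33/53.

0.6226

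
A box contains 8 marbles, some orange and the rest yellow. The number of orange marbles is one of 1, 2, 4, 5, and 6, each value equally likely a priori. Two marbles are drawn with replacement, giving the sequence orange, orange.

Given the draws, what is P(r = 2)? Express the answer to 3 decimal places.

0.049

Under each hypothesis, the probability of the observed sequence is: P(data | r = 1) = (1/8)(1/8) = 1/64; P(data | r = 2) = (2/8)(2/8) = 1/16; P(data | r = 4) = (4/8)(4/8) = 1/4; P(data | r = 5) = (5/8)(5/8) = 25/64; P(data | r = 6) = (6/8)(6/8) = 9/16.
Multiplying each by its prior: 1/5 · 1/64 = 1/320, 1/5 · 1/16 = 1/80, 1/5 · 1/4 = 1/20, 1/5 · 25/64 = 5/64, 1/5 · 9/16 = 9/80; summing to 41/160.
So P(r = 2 | data) = (1/80) / (41/160) = 2/41.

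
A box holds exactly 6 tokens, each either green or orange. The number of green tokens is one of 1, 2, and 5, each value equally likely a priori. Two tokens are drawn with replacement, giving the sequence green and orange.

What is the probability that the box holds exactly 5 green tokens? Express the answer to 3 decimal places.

0.278

The likelihood of the observed sequence under each hypothesis: P(data | r = 1) = (1/6)(5/6) = 5/36; P(data | r = 2) = (2/6)(4/6) = 2/9; P(data | r = 5) = (5/6)(1/6) = 5/36.
Weighting by the prior gives 1/3 · 5/36 = 5/108, 1/3 · 2/9 = 2/27, 1/3 · 5/36 = 5/108; summing to 1/6.
Hence P(r = 5 | data) = (5/108) / (1/6) = 5/18.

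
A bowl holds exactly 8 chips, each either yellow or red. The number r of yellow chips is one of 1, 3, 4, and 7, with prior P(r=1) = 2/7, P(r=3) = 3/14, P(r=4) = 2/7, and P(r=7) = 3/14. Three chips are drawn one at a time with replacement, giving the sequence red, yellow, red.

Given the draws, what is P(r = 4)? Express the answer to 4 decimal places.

0.3668

Under each hypothesis, the probability of the observed sequence is: P(data | r = 1) = (7/8)(1/8)(7/8) = 0.095703; P(data | r = 3) = (5/8)(3/8)(5/8) = 0.14648; P(data | r = 4) = (4/8)(4/8)(4/8) = 0.125; P(data | r = 7) = (1/8)(7/8)(1/8) = 0.013672.
Multiplying each by its prior: 2/7 · 0.095703 = 0.027344, 3/14 · 0.14648 = 0.03139, 2/7 · 0.125 = 0.035714, 3/14 · 0.013672 = 0.0029297; with total 0.097377.
By Bayes' rule, P(r = 4 | data) = (0.035714) / (0.097377) = 0.36676.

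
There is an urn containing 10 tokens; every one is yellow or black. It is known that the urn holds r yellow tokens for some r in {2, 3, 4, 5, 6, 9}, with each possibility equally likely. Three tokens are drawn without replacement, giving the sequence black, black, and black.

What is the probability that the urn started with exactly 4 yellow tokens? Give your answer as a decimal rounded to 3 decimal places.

0.160

Compute the likelihood of the observed sequence for each case: P(data | r = 2) = (8/10)(7/9)(6/8) = 7/15; P(data | r = 3) = (7/10)(6/9)(5/8) = 7/24; P(data | r = 4) = (6/10)(5/9)(4/8) = 1/6; P(data | r = 5) = (5/10)(4/9)(3/8) = 1/12; P(data | r = 6) = (4/10)(3/9)(2/8) = 1/30; P(data | r = 9) = (1/10)(0/9) = 0.
The prior-weighted likelihoods are 1/6 · 7/15 = 7/90, 1/6 · 7/24 = 7/144, 1/6 · 1/6 = 1/36, 1/6 · 1/12 = 1/72, 1/6 · 1/30 = 1/180, 1/6 · 0 = 0; with total 25/144.
Therefore the posterior P(r = 4 | data) = (1/36) / (25/144) = 4/25.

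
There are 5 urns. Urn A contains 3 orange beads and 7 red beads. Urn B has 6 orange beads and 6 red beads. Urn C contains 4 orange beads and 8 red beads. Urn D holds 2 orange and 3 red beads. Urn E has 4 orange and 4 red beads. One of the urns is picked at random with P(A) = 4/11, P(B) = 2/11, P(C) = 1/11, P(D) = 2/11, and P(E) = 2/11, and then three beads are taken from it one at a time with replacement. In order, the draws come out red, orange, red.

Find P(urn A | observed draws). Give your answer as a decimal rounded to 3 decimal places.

0.386

For each hypothesis, P(data | H) works out to: P(data | urn A) = (7/10)(3/10)(7/10) = 0.147; P(data | urn B) = (6/12)(6/12)(6/12) = 0.125; P(data | urn C) = (8/12)(4/12)(8/12) = 0.14815; P(data | urn D) = (3/5)(2/5)(3/5) = 0.144; P(data | urn E) = (4/8)(4/8)(4/8) = 0.125.
Multiplying each by its prior: 4/11 · 0.147 = 0.053455, 2/11 · 0.125 = 0.022727, 1/11 · 0.14815 = 0.013468, 2/11 · 0.144 = 0.026182, 2/11 · 0.125 = 0.022727; with total 0.13856.
Therefore the posterior P(urn A | data) = (0.053455) / (0.13856) = 0.38579.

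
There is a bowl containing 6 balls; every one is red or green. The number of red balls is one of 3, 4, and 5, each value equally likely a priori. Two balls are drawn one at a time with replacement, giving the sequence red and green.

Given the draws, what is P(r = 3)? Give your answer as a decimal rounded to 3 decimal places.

Compute the likelihood of the observed sequence for each case: P(data | r = 3) = (3/6)(3/6) = 1/4; P(data | r = 4) = (4/6)(2/6) = 2/9; P(data | r = 5) = (5/6)(1/6) = 5/36.
Multiplying each by its prior: 1/3 · 1/4 = 1/12, 1/3 · 2/9 = 2/27, 1/3 · 5/36 = 5/108; summing to 11/54.
Therefore the posterior P(r = 3 | data) = (1/12) / (11/54) = 9/22.

0.409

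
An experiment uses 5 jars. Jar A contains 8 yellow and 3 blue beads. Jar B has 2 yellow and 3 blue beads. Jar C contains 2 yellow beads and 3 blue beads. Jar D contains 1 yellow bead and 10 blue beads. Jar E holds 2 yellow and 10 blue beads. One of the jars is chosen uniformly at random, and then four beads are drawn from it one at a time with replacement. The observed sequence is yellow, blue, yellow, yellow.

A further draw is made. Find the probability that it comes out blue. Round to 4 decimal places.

0.4216

Compute the likelihood of the observed sequence for each case: P(data | jar A) = (8/11)(3/11)(8/11)(8/11) = 0.10491; P(data | jar B) = (2/5)(3/5)(2/5)(2/5) = 0.0384; P(data | jar C) = (2/5)(3/5)(2/5)(2/5) = 0.0384; P(data | jar D) = (1/11)(10/11)(1/11)(1/11) = 0.00068301; P(data | jar E) = (2/12)(10/12)(2/12)(2/12) = 0.003858.
Multiplying each by its prior: 1/5 · 0.10491 = 0.020982, 1/5 · 0.0384 = 0.00768, 1/5 · 0.0384 = 0.00768, 1/5 · 0.00068301 = 0.0001366, 1/5 · 0.003858 = 0.0007716; these sum to 0.03725.
The posterior is then P(jar A | data) = 0.56327, P(jar B | data) = 0.20617, P(jar C | data) = 0.20617, P(jar D | data) = 0.0036671, P(jar E | data) = 0.020714.
The predictive probability is P(blue next | data) = (3/11)(0.56327) + (3/5)(0.20617) + (3/5)(0.20617) + (10/11)(0.0036671) + (5/6)(0.020714) = 0.42162.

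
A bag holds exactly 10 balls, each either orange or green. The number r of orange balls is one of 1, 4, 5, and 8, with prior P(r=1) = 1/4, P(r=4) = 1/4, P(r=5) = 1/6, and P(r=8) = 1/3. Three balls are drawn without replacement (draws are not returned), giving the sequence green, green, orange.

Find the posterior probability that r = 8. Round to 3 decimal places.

0.076

Under each hypothesis, the probability of the observed sequence is: P(data | r = 1) = (9/10)(8/9)(1/8) = 1/10; P(data | r = 4) = (6/10)(5/9)(4/8) = 1/6; P(data | r = 5) = (5/10)(4/9)(5/8) = 5/36; P(data | r = 8) = (2/10)(1/9)(8/8) = 1/45.
The prior-weighted likelihoods are 1/4 · 1/10 = 1/40, 1/4 · 1/6 = 1/24, 1/6 · 5/36 = 5/216, 1/3 · 1/45 = 1/135; with total 7/72.
Hence P(r = 8 | data) = (1/135) / (7/72) = 8/105.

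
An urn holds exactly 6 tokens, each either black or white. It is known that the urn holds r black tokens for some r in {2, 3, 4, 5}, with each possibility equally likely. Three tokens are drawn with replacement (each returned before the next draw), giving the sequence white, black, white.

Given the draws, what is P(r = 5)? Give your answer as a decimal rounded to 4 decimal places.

The likelihood of the observed sequence under each hypothesis: P(data | r = 2) = (4/6)(2/6)(4/6) = 4/27; P(data | r = 3) = (3/6)(3/6)(3/6) = 1/8; P(data | r = 4) = (2/6)(4/6)(2/6) = 2/27; P(data | r = 5) = (1/6)(5/6)(1/6) = 5/216.
Weighting by the prior gives 1/4 · 4/27 = 1/27, 1/4 · 1/8 = 1/32, 1/4 · 2/27 = 1/54, 1/4 · 5/216 = 5/864; these sum to 5/54.
So P(r = 5 | data) = (5/864) / (5/54) = 1/16.

0.0625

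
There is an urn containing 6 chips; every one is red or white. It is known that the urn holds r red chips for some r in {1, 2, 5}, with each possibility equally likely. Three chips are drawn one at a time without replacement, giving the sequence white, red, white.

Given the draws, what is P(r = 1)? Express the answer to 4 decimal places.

0.4545

Compute the likelihood of the observed sequence for each case: P(data | r = 1) = (5/6)(1/5)(4/4) = 1/6; P(data | r = 2) = (4/6)(2/5)(3/4) = 1/5; P(data | r = 5) = (1/6)(5/5)(0/4) = 0.
Weighting by the prior gives 1/3 · 1/6 = 1/18, 1/3 · 1/5 = 1/15, 1/3 · 0 = 0; with total 11/90.
So P(r = 1 | data) = (1/18) / (11/90) = 5/11.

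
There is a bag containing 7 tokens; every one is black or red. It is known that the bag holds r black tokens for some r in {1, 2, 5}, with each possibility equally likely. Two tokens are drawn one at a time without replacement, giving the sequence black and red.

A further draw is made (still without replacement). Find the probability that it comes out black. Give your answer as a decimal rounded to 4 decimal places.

For each hypothesis, P(data | H) works out to: P(data | r = 1) = (1/7)(6/6) = 1/7; P(data | r = 2) = (2/7)(5/6) = 5/21; P(data | r = 5) = (5/7)(2/6) = 5/21.
Multiplying each by its prior: 1/3 · 1/7 = 1/21, 1/3 · 5/21 = 5/63, 1/3 · 5/21 = 5/63; these sum to 13/63.
The posterior is then P(r = 1 | data) = 3/13, P(r = 2 | data) = 5/13, P(r = 5 | data) = 5/13.
So P(black next | data) = Σ P(black next | H) P(H | data) = (0)(3/13) + (1/5)(5/13) + (4/5)(5/13) = 5/13.

0.3846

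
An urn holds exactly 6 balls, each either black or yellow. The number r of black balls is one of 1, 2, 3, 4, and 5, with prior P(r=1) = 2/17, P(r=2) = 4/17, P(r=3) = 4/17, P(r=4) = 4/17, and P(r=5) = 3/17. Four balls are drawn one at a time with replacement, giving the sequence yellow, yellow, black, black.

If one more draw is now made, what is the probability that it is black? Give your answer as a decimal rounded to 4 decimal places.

For each hypothesis, P(data | H) works out to: P(data | r = 1) = (5/6)(5/6)(1/6)(1/6) = 0.01929; P(data | r = 2) = (4/6)(4/6)(2/6)(2/6) = 0.049383; P(data | r = 3) = (3/6)(3/6)(3/6)(3/6) = 0.0625; P(data | r = 4) = (2/6)(2/6)(4/6)(4/6) = 0.049383; P(data | r = 5) = (1/6)(1/6)(5/6)(5/6) = 0.01929.
Multiplying each by its prior: 2/17 · 0.01929 = 0.0022694, 4/17 · 0.049383 = 0.011619, 4/17 · 0.0625 = 0.014706, 4/17 · 0.049383 = 0.011619, 3/17 · 0.01929 = 0.0034041; summing to 0.043618.
The posterior is then P(r = 1 | data) = 0.052029, P(r = 2 | data) = 0.26639, P(r = 3 | data) = 0.33715, P(r = 4 | data) = 0.26639, P(r = 5 | data) = 0.078044.
Averaging over the posterior, P(black next | data) = (1/6)(0.052029) + (1/3)(0.26639) + (1/2)(0.33715) + (2/3)(0.26639) + (5/6)(0.078044) = 0.50867.

0.5087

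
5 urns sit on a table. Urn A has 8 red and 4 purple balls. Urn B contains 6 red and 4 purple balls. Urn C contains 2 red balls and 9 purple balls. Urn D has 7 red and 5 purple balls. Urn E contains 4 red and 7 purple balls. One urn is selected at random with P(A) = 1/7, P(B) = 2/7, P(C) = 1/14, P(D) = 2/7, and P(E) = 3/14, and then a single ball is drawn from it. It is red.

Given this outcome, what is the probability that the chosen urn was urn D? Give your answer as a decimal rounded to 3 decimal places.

Under each hypothesis, the probability of this draw is: P(data | urn A) = (8/12) = 2/3; P(data | urn B) = (6/10) = 3/5; P(data | urn C) = (2/11) = 2/11; P(data | urn D) = (7/12) = 7/12; P(data | urn E) = (4/11) = 4/11.
Weighting by the prior gives 1/7 · 2/3 = 2/21, 2/7 · 3/5 = 6/35, 1/14 · 2/11 = 1/77, 2/7 · 7/12 = 1/6, 3/14 · 4/11 = 6/77; these sum to 173/330.
Therefore the posterior P(urn D | data) = (1/6) / (173/330) = 55/173.

0.318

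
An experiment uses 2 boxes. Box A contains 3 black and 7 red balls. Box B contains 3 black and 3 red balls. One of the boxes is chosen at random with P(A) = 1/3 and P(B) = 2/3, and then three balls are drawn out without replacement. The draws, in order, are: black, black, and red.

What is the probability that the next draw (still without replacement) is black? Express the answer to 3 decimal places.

0.302

For each hypothesis, P(data | H) works out to: P(data | box A) = (3/10)(2/9)(7/8) = 7/120; P(data | box B) = (3/6)(2/5)(3/4) = 3/20.
Weighting by the prior gives 1/3 · 7/120 = 7/360, 2/3 · 3/20 = 1/10; summing to 43/360.
Normalising, the posterior is P(box A | data) = 7/43, P(box B | data) = 36/43.
The predictive probability is P(black next | data) = (1/7)(7/43) + (1/3)(36/43) = 13/43.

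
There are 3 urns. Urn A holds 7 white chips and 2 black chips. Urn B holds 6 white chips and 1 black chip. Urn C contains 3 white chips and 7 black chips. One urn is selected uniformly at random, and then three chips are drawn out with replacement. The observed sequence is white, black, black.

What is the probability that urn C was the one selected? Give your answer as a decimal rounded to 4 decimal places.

0.7245

The likelihood of the observed sequence under each hypothesis: P(data | urn A) = (7/9)(2/9)(2/9) = 0.038409; P(data | urn B) = (6/7)(1/7)(1/7) = 0.017493; P(data | urn C) = (3/10)(7/10)(7/10) = 0.147.
The prior-weighted likelihoods are 1/3 · 0.038409 = 0.012803, 1/3 · 0.017493 = 0.0058309, 1/3 · 0.147 = 0.049; summing to 0.067634.
Therefore the posterior P(urn C | data) = (0.049) / (0.067634) = 0.72449.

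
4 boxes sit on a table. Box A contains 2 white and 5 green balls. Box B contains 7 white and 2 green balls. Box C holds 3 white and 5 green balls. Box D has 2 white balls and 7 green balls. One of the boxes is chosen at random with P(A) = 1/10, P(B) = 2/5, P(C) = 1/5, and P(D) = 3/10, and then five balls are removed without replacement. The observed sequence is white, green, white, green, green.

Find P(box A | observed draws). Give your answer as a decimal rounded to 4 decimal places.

0.2000

Compute the likelihood of the observed sequence for each case: P(data | box A) = (2/7)(5/6)(1/5)(4/4)(3/3) = 1/21; P(data | box B) = (7/9)(2/8)(6/7)(1/6)(0/5) = 0; P(data | box C) = (3/8)(5/7)(2/6)(4/5)(3/4) = 3/56; P(data | box D) = (2/9)(7/8)(1/7)(6/6)(5/5) = 1/36.
The prior-weighted likelihoods are 1/10 · 1/21 = 1/210, 2/5 · 0 = 0, 1/5 · 3/56 = 3/280, 3/10 · 1/36 = 1/120; these sum to 1/42.
So P(box A | data) = (1/210) / (1/42) = 1/5.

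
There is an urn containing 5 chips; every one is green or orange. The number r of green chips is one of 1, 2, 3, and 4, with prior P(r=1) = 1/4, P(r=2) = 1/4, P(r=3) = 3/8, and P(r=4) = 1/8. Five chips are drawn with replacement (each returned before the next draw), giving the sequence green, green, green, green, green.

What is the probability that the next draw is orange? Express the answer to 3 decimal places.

For each hypothesis, P(data | H) works out to: P(data | r = 1) = (1/5)(1/5)(1/5)(1/5)(1/5) = 0.00032; P(data | r = 2) = (2/5)(2/5)(2/5)(2/5)(2/5) = 0.01024; P(data | r = 3) = (3/5)(3/5)(3/5)(3/5)(3/5) = 0.07776; P(data | r = 4) = (4/5)(4/5)(4/5)(4/5)(4/5) = 0.32768.
Weighting by the prior gives 1/4 · 0.00032 = 8e-05, 1/4 · 0.01024 = 0.00256, 3/8 · 0.07776 = 0.02916, 1/8 · 0.32768 = 0.04096; with total 0.07276.
Normalising, the posterior is P(r = 1 | data) = 0.0010995, P(r = 2 | data) = 0.035184, P(r = 3 | data) = 0.40077, P(r = 4 | data) = 0.56295.
Averaging over the posterior, P(orange next | data) = (4/5)(0.0010995) + (3/5)(0.035184) + (2/5)(0.40077) + (1/5)(0.56295) = 0.29489.

0.295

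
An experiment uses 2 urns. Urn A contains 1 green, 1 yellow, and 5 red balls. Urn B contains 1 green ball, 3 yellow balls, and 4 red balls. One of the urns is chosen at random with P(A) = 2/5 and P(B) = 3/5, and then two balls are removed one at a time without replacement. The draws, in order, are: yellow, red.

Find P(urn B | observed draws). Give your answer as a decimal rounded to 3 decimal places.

0.730

Under each hypothesis, the probability of the observed sequence is: P(data | urn A) = (1/7)(5/6) = 5/42; P(data | urn B) = (3/8)(4/7) = 3/14.
Weighting by the prior gives 2/5 · 5/42 = 1/21, 3/5 · 3/14 = 9/70; with total 37/210.
Therefore the posterior P(urn B | data) = (9/70) / (37/210) = 27/37.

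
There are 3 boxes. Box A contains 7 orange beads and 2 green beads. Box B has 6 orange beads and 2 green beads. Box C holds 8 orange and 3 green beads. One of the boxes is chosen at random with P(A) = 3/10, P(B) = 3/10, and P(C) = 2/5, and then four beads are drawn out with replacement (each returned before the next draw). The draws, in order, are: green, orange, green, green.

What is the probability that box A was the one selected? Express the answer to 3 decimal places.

For each hypothesis, P(data | H) works out to: P(data | box A) = (2/9)(7/9)(2/9)(2/9) = 0.0085353; P(data | box B) = (2/8)(6/8)(2/8)(2/8) = 0.011719; P(data | box C) = (3/11)(8/11)(3/11)(3/11) = 0.014753.
The prior-weighted likelihoods are 3/10 · 0.0085353 = 0.0025606, 3/10 · 0.011719 = 0.0035156, 2/5 · 0.014753 = 0.0059012; summing to 0.011977.
Hence P(box A | data) = (0.0025606) / (0.011977) = 0.21378.

0.214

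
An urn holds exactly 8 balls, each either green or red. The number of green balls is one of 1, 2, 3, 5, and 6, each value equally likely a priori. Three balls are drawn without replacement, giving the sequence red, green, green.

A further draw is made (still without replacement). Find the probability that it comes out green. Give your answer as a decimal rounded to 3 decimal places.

Compute the likelihood of the observed sequence for each case: P(data | r = 1) = (7/8)(1/7)(0/6) = 0; P(data | r = 2) = (6/8)(2/7)(1/6) = 1/28; P(data | r = 3) = (5/8)(3/7)(2/6) = 5/56; P(data | r = 5) = (3/8)(5/7)(4/6) = 5/28; P(data | r = 6) = (2/8)(6/7)(5/6) = 5/28.
The prior-weighted likelihoods are 1/5 · 0 = 0, 1/5 · 1/28 = 1/140, 1/5 · 5/56 = 1/56, 1/5 · 5/28 = 1/28, 1/5 · 5/28 = 1/28; with total 27/280.
Dividing through by the total gives posterior P(r = 1 | data) = 0, P(r = 2 | data) = 2/27, P(r = 3 | data) = 5/27, P(r = 5 | data) = 10/27, P(r = 6 | data) = 10/27.
So P(green next | data) = Σ P(green next | H) P(H | data) = (0)(2/27) + (1/5)(5/27) + (3/5)(10/27) + (4/5)(10/27) = 5/9.

0.556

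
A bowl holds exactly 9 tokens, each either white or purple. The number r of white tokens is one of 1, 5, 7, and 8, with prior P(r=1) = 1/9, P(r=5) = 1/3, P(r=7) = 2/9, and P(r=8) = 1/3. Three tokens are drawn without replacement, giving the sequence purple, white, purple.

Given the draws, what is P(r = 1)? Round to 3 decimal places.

0.212

Compute the likelihood of the observed sequence for each case: P(data | r = 1) = (8/9)(1/8)(7/7) = 1/9; P(data | r = 5) = (4/9)(5/8)(3/7) = 5/42; P(data | r = 7) = (2/9)(7/8)(1/7) = 1/36; P(data | r = 8) = (1/9)(8/8)(0/7) = 0.
Multiplying each by its prior: 1/9 · 1/9 = 1/81, 1/3 · 5/42 = 5/126, 2/9 · 1/36 = 1/162, 1/3 · 0 = 0; with total 11/189.
So P(r = 1 | data) = (1/81) / (11/189) = 7/33.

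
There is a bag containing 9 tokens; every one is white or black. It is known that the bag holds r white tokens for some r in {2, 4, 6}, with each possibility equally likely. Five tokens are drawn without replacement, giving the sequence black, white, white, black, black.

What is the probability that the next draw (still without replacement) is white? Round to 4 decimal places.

Under each hypothesis, the probability of the observed sequence is: P(data | r = 2) = (7/9)(2/8)(1/7)(6/6)(5/5) = 1/36; P(data | r = 4) = (5/9)(4/8)(3/7)(4/6)(3/5) = 1/21; P(data | r = 6) = (3/9)(6/8)(5/7)(2/6)(1/5) = 1/84.
Weighting by the prior gives 1/3 · 1/36 = 1/108, 1/3 · 1/21 = 1/63, 1/3 · 1/84 = 1/252; summing to 11/378.
Dividing through by the total gives posterior P(r = 2 | data) = 7/22, P(r = 4 | data) = 6/11, P(r = 6 | data) = 3/22.
Averaging over the posterior, P(white next | data) = (0)(7/22) + (1/2)(6/11) + (1)(3/22) = 9/22.

0.4091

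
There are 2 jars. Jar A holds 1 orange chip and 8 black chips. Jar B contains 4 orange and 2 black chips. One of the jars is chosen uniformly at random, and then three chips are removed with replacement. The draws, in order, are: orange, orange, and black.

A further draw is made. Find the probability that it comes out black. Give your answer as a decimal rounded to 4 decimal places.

0.3716

For each hypothesis, P(data | H) works out to: P(data | jar A) = (1/9)(1/9)(8/9) = 8/729; P(data | jar B) = (4/6)(4/6)(2/6) = 4/27.
Weighting by the prior gives 1/2 · 8/729 = 4/729, 1/2 · 4/27 = 2/27; summing to 58/729.
Normalising, the posterior is P(jar A | data) = 2/29, P(jar B | data) = 27/29.
So P(black next | data) = Σ P(black next | H) P(H | data) = (8/9)(2/29) + (1/3)(27/29) = 97/261.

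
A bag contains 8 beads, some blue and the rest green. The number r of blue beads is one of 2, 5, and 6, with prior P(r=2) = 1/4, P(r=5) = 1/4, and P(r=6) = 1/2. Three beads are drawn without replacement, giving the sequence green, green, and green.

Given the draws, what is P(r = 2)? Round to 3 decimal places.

The likelihood of the observed sequence under each hypothesis: P(data | r = 2) = (6/8)(5/7)(4/6) = 5/14; P(data | r = 5) = (3/8)(2/7)(1/6) = 1/56; P(data | r = 6) = (2/8)(1/7)(0/6) = 0.
The prior-weighted likelihoods are 1/4 · 5/14 = 5/56, 1/4 · 1/56 = 1/224, 1/2 · 0 = 0; summing to 3/32.
By Bayes' rule, P(r = 2 | data) = (5/56) / (3/32) = 20/21.

0.952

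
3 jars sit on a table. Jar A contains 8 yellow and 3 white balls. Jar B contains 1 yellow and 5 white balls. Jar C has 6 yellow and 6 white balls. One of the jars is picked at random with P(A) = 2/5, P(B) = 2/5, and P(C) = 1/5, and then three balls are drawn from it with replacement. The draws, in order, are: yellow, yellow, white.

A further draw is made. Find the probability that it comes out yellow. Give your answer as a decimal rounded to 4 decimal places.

0.6090

Compute the likelihood of the observed sequence for each case: P(data | jar A) = (8/11)(8/11)(3/11) = 0.14425; P(data | jar B) = (1/6)(1/6)(5/6) = 0.023148; P(data | jar C) = (6/12)(6/12)(6/12) = 0.125.
Weighting by the prior gives 2/5 · 0.14425 = 0.057701, 2/5 · 0.023148 = 0.0092593, 1/5 · 0.125 = 0.025; summing to 0.09196.
Normalising, the posterior is P(jar A | data) = 0.62746, P(jar B | data) = 0.10069, P(jar C | data) = 0.27186.
The predictive probability is P(yellow next | data) = (8/11)(0.62746) + (1/6)(0.10069) + (1/2)(0.27186) = 0.60904.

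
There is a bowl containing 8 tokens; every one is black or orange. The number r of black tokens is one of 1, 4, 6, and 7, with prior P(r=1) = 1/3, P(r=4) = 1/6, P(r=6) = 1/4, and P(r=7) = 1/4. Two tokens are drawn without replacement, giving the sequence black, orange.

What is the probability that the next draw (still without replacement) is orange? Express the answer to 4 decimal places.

For each hypothesis, P(data | H) works out to: P(data | r = 1) = (1/8)(7/7) = 1/8; P(data | r = 4) = (4/8)(4/7) = 2/7; P(data | r = 6) = (6/8)(2/7) = 3/14; P(data | r = 7) = (7/8)(1/7) = 1/8.
The prior-weighted likelihoods are 1/3 · 1/8 = 1/24, 1/6 · 2/7 = 1/21, 1/4 · 3/14 = 3/56, 1/4 · 1/8 = 1/32; with total 39/224.
Dividing through by the total gives posterior P(r = 1 | data) = 28/117, P(r = 4 | data) = 32/117, P(r = 6 | data) = 4/13, P(r = 7 | data) = 7/39.
The predictive probability is P(orange next | data) = (1)(28/117) + (1/2)(32/117) + (1/6)(4/13) + (0)(7/39) = 50/117.

0.4274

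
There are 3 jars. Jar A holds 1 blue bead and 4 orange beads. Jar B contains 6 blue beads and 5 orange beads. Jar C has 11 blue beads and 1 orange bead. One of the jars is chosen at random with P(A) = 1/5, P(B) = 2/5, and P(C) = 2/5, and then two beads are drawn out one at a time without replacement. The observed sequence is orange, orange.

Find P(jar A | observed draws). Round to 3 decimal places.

0.623

Under each hypothesis, the probability of the observed sequence is: P(data | jar A) = (4/5)(3/4) = 3/5; P(data | jar B) = (5/11)(4/10) = 2/11; P(data | jar C) = (1/12)(0/11) = 0.
Weighting by the prior gives 1/5 · 3/5 = 3/25, 2/5 · 2/11 = 4/55, 2/5 · 0 = 0; with total 53/275.
Hence P(jar A | data) = (3/25) / (53/275) = 33/53.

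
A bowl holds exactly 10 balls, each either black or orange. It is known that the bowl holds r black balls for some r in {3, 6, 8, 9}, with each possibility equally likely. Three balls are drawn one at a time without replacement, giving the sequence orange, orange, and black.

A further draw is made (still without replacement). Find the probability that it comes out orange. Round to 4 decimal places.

0.5167

For each hypothesis, P(data | H) works out to: P(data | r = 3) = (7/10)(6/9)(3/8) = 0.175; P(data | r = 6) = (4/10)(3/9)(6/8) = 0.1; P(data | r = 8) = (2/10)(1/9)(8/8) = 0.022222; P(data | r = 9) = (1/10)(0/9) = 0.
Weighting by the prior gives 1/4 · 0.175 = 0.04375, 1/4 · 0.1 = 0.025, 1/4 · 0.022222 = 0.0055556, 1/4 · 0 = 0; summing to 0.074306.
Dividing through by the total gives posterior P(r = 3 | data) = 0.58879, P(r = 6 | data) = 0.33645, P(r = 8 | data) = 0.074766, P(r = 9 | data) = 0.
Averaging over the posterior, P(orange next | data) = (5/7)(0.58879) + (2/7)(0.33645) + (0)(0.074766) = 0.51669.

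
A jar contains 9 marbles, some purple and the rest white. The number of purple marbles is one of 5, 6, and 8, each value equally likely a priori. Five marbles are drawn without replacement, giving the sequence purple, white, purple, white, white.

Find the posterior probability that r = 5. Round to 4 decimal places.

Under each hypothesis, the probability of the observed sequence is: P(data | r = 5) = (5/9)(4/8)(4/7)(3/6)(2/5) = 2/63; P(data | r = 6) = (6/9)(3/8)(5/7)(2/6)(1/5) = 1/84; P(data | r = 8) = (8/9)(1/8)(7/7)(0/6) = 0.
The prior-weighted likelihoods are 1/3 · 2/63 = 2/189, 1/3 · 1/84 = 1/252, 1/3 · 0 = 0; these sum to 11/756.
By Bayes' rule, P(r = 5 | data) = (2/189) / (11/756) = 8/11.

0.7273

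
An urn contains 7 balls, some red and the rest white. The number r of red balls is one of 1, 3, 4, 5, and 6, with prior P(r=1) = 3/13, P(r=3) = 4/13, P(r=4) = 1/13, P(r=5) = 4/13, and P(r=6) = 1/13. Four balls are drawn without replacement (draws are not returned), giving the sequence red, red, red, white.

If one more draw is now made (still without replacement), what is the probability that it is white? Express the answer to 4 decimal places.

The likelihood of the observed sequence under each hypothesis: P(data | r = 1) = (1/7)(0/6) = 0; P(data | r = 3) = (3/7)(2/6)(1/5)(4/4) = 1/35; P(data | r = 4) = (4/7)(3/6)(2/5)(3/4) = 3/35; P(data | r = 5) = (5/7)(4/6)(3/5)(2/4) = 1/7; P(data | r = 6) = (6/7)(5/6)(4/5)(1/4) = 1/7.
The prior-weighted likelihoods are 3/13 · 0 = 0, 4/13 · 1/35 = 4/455, 1/13 · 3/35 = 3/455, 4/13 · 1/7 = 4/91, 1/13 · 1/7 = 1/91; with total 32/455.
Normalising, the posterior is P(r = 1 | data) = 0, P(r = 3 | data) = 1/8, P(r = 4 | data) = 3/32, P(r = 5 | data) = 5/8, P(r = 6 | data) = 5/32.
Averaging over the posterior, P(white next | data) = (1)(1/8) + (2/3)(3/32) + (1/3)(5/8) + (0)(5/32) = 19/48.

0.3958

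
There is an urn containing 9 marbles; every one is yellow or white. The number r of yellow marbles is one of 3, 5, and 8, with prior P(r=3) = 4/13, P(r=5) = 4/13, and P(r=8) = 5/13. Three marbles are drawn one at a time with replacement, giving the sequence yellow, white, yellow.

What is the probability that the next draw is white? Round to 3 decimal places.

For each hypothesis, P(data | H) works out to: P(data | r = 3) = (3/9)(6/9)(3/9) = 0.074074; P(data | r = 5) = (5/9)(4/9)(5/9) = 0.13717; P(data | r = 8) = (8/9)(1/9)(8/9) = 0.087791.
Multiplying each by its prior: 4/13 · 0.074074 = 0.022792, 4/13 · 0.13717 = 0.042207, 5/13 · 0.087791 = 0.033766; these sum to 0.098765.
The posterior is then P(r = 3 | data) = 0.23077, P(r = 5 | data) = 0.42735, P(r = 8 | data) = 0.34188.
The predictive probability is P(white next | data) = (2/3)(0.23077) + (4/9)(0.42735) + (1/9)(0.34188) = 0.38177.

0.382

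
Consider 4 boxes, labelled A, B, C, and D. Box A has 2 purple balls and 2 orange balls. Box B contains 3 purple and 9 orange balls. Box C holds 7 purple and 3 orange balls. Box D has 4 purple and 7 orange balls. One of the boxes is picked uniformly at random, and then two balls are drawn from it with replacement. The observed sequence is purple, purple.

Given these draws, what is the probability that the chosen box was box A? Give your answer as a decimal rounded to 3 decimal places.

0.267

Compute the likelihood of the observed sequence for each case: P(data | box A) = (2/4)(2/4) = 0.25; P(data | box B) = (3/12)(3/12) = 0.0625; P(data | box C) = (7/10)(7/10) = 0.49; P(data | box D) = (4/11)(4/11) = 0.13223.
Multiplying each by its prior: 1/4 · 0.25 = 0.0625, 1/4 · 0.0625 = 0.015625, 1/4 · 0.49 = 0.1225, 1/4 · 0.13223 = 0.033058; summing to 0.23368.
Hence P(box A | data) = (0.0625) / (0.23368) = 0.26746.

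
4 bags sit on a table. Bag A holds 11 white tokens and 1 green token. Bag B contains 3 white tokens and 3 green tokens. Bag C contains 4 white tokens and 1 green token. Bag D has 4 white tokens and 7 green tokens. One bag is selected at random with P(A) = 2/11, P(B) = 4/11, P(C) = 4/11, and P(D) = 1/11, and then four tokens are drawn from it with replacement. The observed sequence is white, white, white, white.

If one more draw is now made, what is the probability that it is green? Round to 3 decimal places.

For each hypothesis, P(data | H) works out to: P(data | bag A) = (11/12)(11/12)(11/12)(11/12) = 0.70607; P(data | bag B) = (3/6)(3/6)(3/6)(3/6) = 0.0625; P(data | bag C) = (4/5)(4/5)(4/5)(4/5) = 0.4096; P(data | bag D) = (4/11)(4/11)(4/11)(4/11) = 0.017485.
Weighting by the prior gives 2/11 · 0.70607 = 0.12838, 4/11 · 0.0625 = 0.022727, 4/11 · 0.4096 = 0.14895, 1/11 · 0.017485 = 0.0015896; these sum to 0.30164.
Normalising, the posterior is P(bag A | data) = 0.4256, P(bag B | data) = 0.075346, P(bag C | data) = 0.49379, P(bag D | data) = 0.0052698.
Averaging over the posterior, P(green next | data) = (1/12)(0.4256) + (1/2)(0.075346) + (1/5)(0.49379) + (7/11)(0.0052698) = 0.17525.

0.175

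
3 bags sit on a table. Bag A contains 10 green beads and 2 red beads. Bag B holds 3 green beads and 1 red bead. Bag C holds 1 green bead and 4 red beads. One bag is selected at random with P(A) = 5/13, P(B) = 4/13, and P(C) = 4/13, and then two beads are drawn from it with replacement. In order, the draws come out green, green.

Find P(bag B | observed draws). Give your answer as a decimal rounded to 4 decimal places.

Under each hypothesis, the probability of the observed sequence is: P(data | bag A) = (10/12)(10/12) = 0.69444; P(data | bag B) = (3/4)(3/4) = 0.5625; P(data | bag C) = (1/5)(1/5) = 0.04.
The prior-weighted likelihoods are 5/13 · 0.69444 = 0.26709, 4/13 · 0.5625 = 0.17308, 4/13 · 0.04 = 0.012308; summing to 0.45248.
By Bayes' rule, P(bag B | data) = (0.17308) / (0.45248) = 0.38251.

0.3825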